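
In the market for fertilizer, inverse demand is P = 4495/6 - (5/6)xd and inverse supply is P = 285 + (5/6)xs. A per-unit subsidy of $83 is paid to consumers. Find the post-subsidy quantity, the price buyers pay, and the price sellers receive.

x' = 328.3; buyers pay 5707/12; sellers receive 6703/12

Pre-subsidy: 4495/6 - (5/6)x = 285 + (5/6)x gives x* = 278.5 and P* = 6205/12.
With the rebate, buyers effectively pay Pb = Ps − 83, where Ps is the price sellers receive.
On the curves, Pb = 4495/6 - (5/6)x and Ps = 285 + (5/6)x; the wedge Ps − Pb = 83 gives 285 + (5/6)x − (4495/6 - (5/6)x) = 83, so x' = 328.3.
Then Pb = 4495/6 − (5/6)·328.3 = 5707/12 and Ps = 285 + (5/6)·328.3 = 6703/12.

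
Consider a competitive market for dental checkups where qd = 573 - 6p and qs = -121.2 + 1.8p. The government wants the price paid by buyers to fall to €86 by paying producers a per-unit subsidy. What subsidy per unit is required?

At a buyer price of 86, quantity demanded is 573 − 6·86 = 57.
Sellers supply 57 only when they receive ps with -121.2 + 1.8·ps = 57, i.e. ps = 99.
s = ps − pb = 99 − 86 = 13.

Required subsidy s = €13 per unit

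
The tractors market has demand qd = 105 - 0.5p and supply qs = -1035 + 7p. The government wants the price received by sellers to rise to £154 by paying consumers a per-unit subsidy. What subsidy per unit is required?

Required subsidy s = £30 per unit

At a seller price of 154, quantity supplied is -1035 + 7·154 = 43.
Buyers absorb 43 only when they pay pb with 105 − 0.5·pb = 43, i.e. pb = 124.
s = ps − pb = 154 − 124 = 30.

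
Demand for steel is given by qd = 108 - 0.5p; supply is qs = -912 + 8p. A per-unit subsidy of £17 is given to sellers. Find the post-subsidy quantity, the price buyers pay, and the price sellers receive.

Pre-subsidy: 108 - 0.5p = -912 + 8p gives p* = 120, q* = 48.
With the subsidy, sellers receive ps = pb + 17 for each unit, where pb is the price buyers pay.
Supply in terms of pb becomes qs = -912 + 8(pb + 17) = -776 + 8pb. Setting this equal to demand: 108 - 0.5pb = -776 + 8pb, so pb = 104.
Sellers receive ps = 104 + 17 = 121; q' = 108 − 0.5·104 = 56.

q' = 56; buyers pay £104; sellers receive £121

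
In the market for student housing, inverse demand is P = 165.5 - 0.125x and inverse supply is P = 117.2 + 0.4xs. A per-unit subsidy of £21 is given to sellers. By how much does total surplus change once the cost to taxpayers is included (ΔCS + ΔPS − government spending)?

Pre-subsidy: 165.5 - 0.125x = 117.2 + 0.4x gives x* = 92 and P* = 154.
With the subsidy, sellers receive Ps = Pb + 21 for each unit, where Pb is the price buyers pay.
On the curves, Pb = 165.5 - 0.125x and Ps = 117.2 + 0.4x; the wedge Ps − Pb = 21 gives 117.2 + 0.4x − (165.5 - 0.125x) = 21, so x' = 132.
Then Pb = 165.5 − 0.125·132 = 149 and Ps = 117.2 + 0.4·132 = 170.
ΔCS = ½(92 + 132)(154 − 149) = 560; ΔPS = ½(92 + 132)(170 − 154) = 1792.
Government spending = 21 × 132 = 2772.
Net change = 560 + 1792 − 2772 = -420. The loss equals the DWL triangle ½·21·40.

Net change in total surplus = -£420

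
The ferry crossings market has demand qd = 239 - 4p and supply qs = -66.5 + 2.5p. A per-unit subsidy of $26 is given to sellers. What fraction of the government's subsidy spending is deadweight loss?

Pre-subsidy: 239 - 4p = -66.5 + 2.5p gives p* = 47, q* = 51.
With the subsidy, sellers receive ps = pb + 26 for each unit, where pb is the price buyers pay.
Supply in terms of pb becomes qs = -66.5 + 2.5(pb + 26) = -1.5 + 2.5pb. Setting this equal to demand: 239 - 4pb = -1.5 + 2.5pb, so pb = 37.
Sellers receive ps = 37 + 26 = 63; q' = 239 − 4·37 = 91.
ΔCS = ½(51 + 91)(47 − 37) = 710; ΔPS = ½(51 + 91)(63 − 47) = 1136.
Government spending = 26 × 91 = 2366.
DWL = ½ × 26 × (91 − 51) = 520; fraction = 520 / 2366 = 20/91.

DWL / government spending = 20/91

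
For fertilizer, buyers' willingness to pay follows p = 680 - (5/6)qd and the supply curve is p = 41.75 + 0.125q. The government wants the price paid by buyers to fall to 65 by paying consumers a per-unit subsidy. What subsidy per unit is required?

Required subsidy s = 69 per unit

At a buyer price of 65, quantity demanded is 816 − 1.2·65 = 738.
Sellers supply 738 only when they receive ps = 41.75 + 0.125·738 = 134.
s = ps − pb = 134 − 65 = 69.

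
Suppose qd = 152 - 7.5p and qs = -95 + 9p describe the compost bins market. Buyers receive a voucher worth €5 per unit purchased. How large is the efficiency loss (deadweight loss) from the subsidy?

Deadweight loss = 1125/22

Pre-subsidy: 152 - 7.5p = -95 + 9p gives p* = 494/33, q* = 437/11.
With the rebate, buyers effectively pay pb = ps − 5, where ps is the price sellers receive.
Demand in terms of ps becomes qd = 152 − 7.5(ps − 5) = 189.5 - 7.5ps. Setting this equal to supply: 189.5 - 7.5ps = -95 + 9ps, so ps = 569/33.
Buyers pay pb = 569/33 − 5 = 404/33; q' = -95 + 9·(569/33) = 662/11.
The subsidy expands output by 662/11 − 437/11 = 225/11 past the efficient level; on those units the gap between marginal cost and willingness to pay runs from 0 up to 5.
DWL = ½ × 5 × 225/11 = 1125/22.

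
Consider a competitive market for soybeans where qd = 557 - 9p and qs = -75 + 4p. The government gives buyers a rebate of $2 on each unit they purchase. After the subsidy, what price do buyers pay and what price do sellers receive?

Buyers pay $48; sellers receive $50

Pre-subsidy: 557 - 9p = -75 + 4p gives p* = 632/13, q* = 1553/13.
With the rebate, buyers effectively pay pb = ps − 2, where ps is the price sellers receive.
Demand in terms of ps becomes qd = 557 − 9(ps − 2) = 575 - 9ps. Setting this equal to supply: 575 - 9ps = -75 + 4ps, so ps = 50.
Buyers pay pb = 50 − 2 = 48; q' = -75 + 4·50 = 125.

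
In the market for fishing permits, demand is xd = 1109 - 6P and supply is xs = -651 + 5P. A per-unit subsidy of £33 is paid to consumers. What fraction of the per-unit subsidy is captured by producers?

Producer share = 6/11

Pre-subsidy: 1109 - 6P = -651 + 5P gives P* = 160, x* = 149.
With the rebate, buyers effectively pay Pb = Ps − 33, where Ps is the price sellers receive.
Demand in terms of Ps becomes xd = 1109 − 6(Ps − 33) = 1307 - 6Ps. Setting this equal to supply: 1307 - 6Ps = -651 + 5Ps, so Ps = 178.
Buyers pay Pb = 178 − 33 = 145; x' = -651 + 5·178 = 239.
Buyers' price falls by P* − Pb = 160 − 145 = 15; sellers' price rises by Ps − P* = 178 − 160 = 18.
So producers capture 18/33 = 6/11 of each unit of subsidy.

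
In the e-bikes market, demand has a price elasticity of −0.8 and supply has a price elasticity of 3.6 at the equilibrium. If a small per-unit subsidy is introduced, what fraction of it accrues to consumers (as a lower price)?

For a small subsidy around the equilibrium, the benefit split depends on the relative slopes, which at a point are proportional to the elasticities.
Buyer share = εs/(εs + |εd|) = 3.6/(3.6 + 0.8) = 9/11; seller share = |εd|/(εs + |εd|) = 2/11.

Consumer share = 9/11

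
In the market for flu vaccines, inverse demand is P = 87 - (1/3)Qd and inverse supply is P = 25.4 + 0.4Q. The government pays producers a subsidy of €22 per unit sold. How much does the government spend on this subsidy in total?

Government cost = €2508

Pre-subsidy: 87 - (1/3)Q = 25.4 + 0.4Q gives Q* = 84 and P* = 59.
With the subsidy, sellers receive Ps = Pb + 22 for each unit, where Pb is the price buyers pay.
On the curves, Pb = 87 - (1/3)Q and Ps = 25.4 + 0.4Q; the wedge Ps − Pb = 22 gives 25.4 + 0.4Q − (87 - (1/3)Q) = 22, so Q' = 114.
Then Pb = 87 − (1/3)·114 = 49 and Ps = 25.4 + 0.4·114 = 71.
Government outlay = subsidy × quantity = 22 × 114 = 2508.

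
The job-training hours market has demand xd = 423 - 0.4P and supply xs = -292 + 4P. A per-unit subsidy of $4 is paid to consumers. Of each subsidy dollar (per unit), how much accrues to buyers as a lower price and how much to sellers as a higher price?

Buyers gain 40/11 per unit; sellers gain 4/11 per unit

Pre-subsidy: 423 - 0.4P = -292 + 4P gives P* = 162.5, x* = 358.
With the rebate, buyers effectively pay Pb = Ps − 4, where Ps is the price sellers receive.
Demand in terms of Ps becomes xd = 423 − 0.4(Ps − 4) = 424.6 - 0.4Ps. Setting this equal to supply: 424.6 - 0.4Ps = -292 + 4Ps, so Ps = 3583/22.
Buyers pay Pb = 3583/22 − 4 = 3495/22; x' = -292 + 4·(3583/22) = 3954/11.
Buyers' price falls by P* − Pb = 162.5 − 3495/22 = 40/11; sellers' price rises by Ps − P* = 3583/22 − 162.5 = 4/11.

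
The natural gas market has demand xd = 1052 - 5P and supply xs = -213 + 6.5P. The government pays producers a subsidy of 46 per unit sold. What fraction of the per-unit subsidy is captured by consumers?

Pre-subsidy: 1052 - 5P = -213 + 6.5P gives P* = 110, x* = 502.
With the subsidy, sellers receive Ps = Pb + 46 for each unit, where Pb is the price buyers pay.
Supply in terms of Pb becomes xs = -213 + 6.5(Pb + 46) = 86 + 6.5Pb. Setting this equal to demand: 1052 - 5Pb = 86 + 6.5Pb, so Pb = 84.
Sellers receive Ps = 84 + 46 = 130; x' = 1052 − 5·84 = 632.
Buyers' price falls by P* − Pb = 110 − 84 = 26; sellers' price rises by Ps − P* = 130 − 110 = 20.
So consumers capture 26/46 = 13/23 of each unit of subsidy.

Consumer share = 13/23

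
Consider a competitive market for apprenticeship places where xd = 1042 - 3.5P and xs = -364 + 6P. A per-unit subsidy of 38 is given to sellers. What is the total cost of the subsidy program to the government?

Government cost = 23104

Pre-subsidy: 1042 - 3.5P = -364 + 6P gives P* = 148, x* = 524.
With the subsidy, sellers receive Ps = Pb + 38 for each unit, where Pb is the price buyers pay.
Supply in terms of Pb becomes xs = -364 + 6(Pb + 38) = -136 + 6Pb. Setting this equal to demand: 1042 - 3.5Pb = -136 + 6Pb, so Pb = 124.
Sellers receive Ps = 124 + 38 = 162; x' = 1042 − 3.5·124 = 608.
Government outlay = subsidy × quantity = 38 × 608 = 23104.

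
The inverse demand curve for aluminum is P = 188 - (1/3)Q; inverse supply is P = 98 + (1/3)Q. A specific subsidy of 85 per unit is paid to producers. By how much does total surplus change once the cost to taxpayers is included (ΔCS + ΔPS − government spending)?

Pre-subsidy: 188 - (1/3)Q = 98 + (1/3)Q gives Q* = 135 and P* = 143.
With the subsidy, sellers receive Ps = Pb + 85 for each unit, where Pb is the price buyers pay.
On the curves, Pb = 188 - (1/3)Q and Ps = 98 + (1/3)Q; the wedge Ps − Pb = 85 gives 98 + (1/3)Q − (188 - (1/3)Q) = 85, so Q' = 262.5.
Then Pb = 188 − (1/3)·262.5 = 100.5 and Ps = 98 + (1/3)·262.5 = 185.5.
ΔCS = ½(135 + 262.5)(143 − 100.5) = 8446.875; ΔPS = ½(135 + 262.5)(185.5 − 143) = 8446.875.
Government spending = 85 × 262.5 = 22312.5.
Net change = 8446.875 + 8446.875 − 22312.5 = -5418.75. The loss equals the DWL triangle ½·85·127.5.

Net change in total surplus = -5418.75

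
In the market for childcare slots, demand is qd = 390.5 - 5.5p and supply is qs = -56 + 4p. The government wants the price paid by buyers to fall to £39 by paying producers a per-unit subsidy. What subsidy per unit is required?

At a buyer price of 39, quantity demanded is 390.5 − 5.5·39 = 176.
Sellers supply 176 only when they receive ps with -56 + 4·ps = 176, i.e. ps = 58.
s = ps − pb = 58 − 39 = 19.

Required subsidy s = £19 per unit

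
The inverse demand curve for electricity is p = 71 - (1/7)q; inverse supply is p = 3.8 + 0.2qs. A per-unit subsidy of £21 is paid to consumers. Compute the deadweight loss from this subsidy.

Pre-subsidy: 71 - (1/7)q = 3.8 + 0.2q gives q* = 196 and p* = 43.
With the rebate, buyers effectively pay pb = ps − 21, where ps is the price sellers receive.
On the curves, pb = 71 - (1/7)q and ps = 3.8 + 0.2q; the wedge ps − pb = 21 gives 3.8 + 0.2q − (71 - (1/7)q) = 21, so q' = 257.25.
Then pb = 71 − (1/7)·257.25 = 34.25 and ps = 3.8 + 0.2·257.25 = 55.25.
The subsidy expands output by 257.25 − 196 = 61.25 past the efficient level; on those units the gap between marginal cost and willingness to pay runs from 0 up to 21.
DWL = ½ × 21 × 61.25 = 643.125.

Deadweight loss = £643.125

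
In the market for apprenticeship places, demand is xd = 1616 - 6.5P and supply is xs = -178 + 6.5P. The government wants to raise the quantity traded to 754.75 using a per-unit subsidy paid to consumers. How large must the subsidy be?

At x = 754.75, invert demand for the buyer price: Pb = (1616 − 754.75)/6.5 = 132.5; invert supply for the seller price: Ps = (754.75 − (-178))/6.5 = 143.5.
The subsidy must fill the gap: s = Ps − Pb = 143.5 − 132.5 = 11.

Required subsidy s = 11 per unit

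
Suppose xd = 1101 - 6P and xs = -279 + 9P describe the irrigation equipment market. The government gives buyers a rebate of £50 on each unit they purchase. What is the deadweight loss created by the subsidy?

Pre-subsidy: 1101 - 6P = -279 + 9P gives P* = 92, x* = 549.
With the rebate, buyers effectively pay Pb = Ps − 50, where Ps is the price sellers receive.
Demand in terms of Ps becomes xd = 1101 − 6(Ps − 50) = 1401 - 6Ps. Setting this equal to supply: 1401 - 6Ps = -279 + 9Ps, so Ps = 112.
Buyers pay Pb = 112 − 50 = 62; x' = -279 + 9·112 = 729.
The subsidy expands output by 729 − 549 = 180 past the efficient level; on those units the gap between marginal cost and willingness to pay runs from 0 up to 50.
DWL = ½ × 50 × 180 = 4500.

Deadweight loss = £4500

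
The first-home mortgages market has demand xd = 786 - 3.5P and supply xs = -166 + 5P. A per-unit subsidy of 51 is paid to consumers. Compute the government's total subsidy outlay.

Government cost = 25449

Pre-subsidy: 786 - 3.5P = -166 + 5P gives P* = 112, x* = 394.
With the rebate, buyers effectively pay Pb = Ps − 51, where Ps is the price sellers receive.
Demand in terms of Ps becomes xd = 786 − 3.5(Ps − 51) = 964.5 - 3.5Ps. Setting this equal to supply: 964.5 - 3.5Ps = -166 + 5Ps, so Ps = 133.
Buyers pay Pb = 133 − 51 = 82; x' = -166 + 5·133 = 499.
Government outlay = subsidy × quantity = 51 × 499 = 25449.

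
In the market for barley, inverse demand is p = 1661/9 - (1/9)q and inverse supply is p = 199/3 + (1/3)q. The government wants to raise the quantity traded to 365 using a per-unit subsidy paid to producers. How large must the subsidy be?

Required subsidy s = 44 per unit

At q = 365, from the demand curve buyers pay pb = 1661/9 − (1/9)·365 = 144; from the supply curve sellers need ps = 199/3 + (1/3)·365 = 188.
The subsidy must fill the gap: s = ps − pb = 188 − 144 = 44.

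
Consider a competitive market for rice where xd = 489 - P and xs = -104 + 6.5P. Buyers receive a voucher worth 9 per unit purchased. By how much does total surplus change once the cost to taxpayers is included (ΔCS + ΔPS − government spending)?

Net change in total surplus = -35.1

Pre-subsidy: 489 - P = -104 + 6.5P gives P* = 1186/15, x* = 6149/15.
With the rebate, buyers effectively pay Pb = Ps − 9, where Ps is the price sellers receive.
Demand in terms of Ps becomes xd = 489 − 1(Ps − 9) = 498 - Ps. Setting this equal to supply: 498 - Ps = -104 + 6.5Ps, so Ps = 1204/15.
Buyers pay Pb = 1204/15 − 9 = 1069/15; x' = -104 + 6.5·(1204/15) = 6266/15.
ΔCS = ½(6149/15 + 6266/15)(1186/15 − 1069/15) = 3227.9; ΔPS = ½(6149/15 + 6266/15)(1204/15 − 1186/15) = 496.6.
Government spending = 9 × 6266/15 = 3759.6.
Net change = 3227.9 + 496.6 − 3759.6 = -35.1. The loss equals the DWL triangle ½·9·7.8.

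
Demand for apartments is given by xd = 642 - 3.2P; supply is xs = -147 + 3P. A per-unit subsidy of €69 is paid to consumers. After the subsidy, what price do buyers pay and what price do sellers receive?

Pre-subsidy: 642 - 3.2P = -147 + 3P gives P* = 3945/31, x* = 7278/31.
With the rebate, buyers effectively pay Pb = Ps − 69, where Ps is the price sellers receive.
Demand in terms of Ps becomes xd = 642 − 3.2(Ps − 69) = 862.8 - 3.2Ps. Setting this equal to supply: 862.8 - 3.2Ps = -147 + 3Ps, so Ps = 5049/31.
Buyers pay Pb = 5049/31 − 69 = 2910/31; x' = -147 + 3·(5049/31) = 10590/31.

Buyers pay 2910/31; sellers receive 5049/31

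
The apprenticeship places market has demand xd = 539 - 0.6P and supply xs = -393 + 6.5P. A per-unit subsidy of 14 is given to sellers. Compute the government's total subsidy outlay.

Government cost = 465122/71

Pre-subsidy: 539 - 0.6P = -393 + 6.5P gives P* = 9320/71, x* = 32677/71.
With the subsidy, sellers receive Ps = Pb + 14 for each unit, where Pb is the price buyers pay.
Supply in terms of Pb becomes xs = -393 + 6.5(Pb + 14) = -302 + 6.5Pb. Setting this equal to demand: 539 - 0.6Pb = -302 + 6.5Pb, so Pb = 8410/71.
Sellers receive Ps = 8410/71 + 14 = 9404/71; x' = 539 − 0.6·(8410/71) = 33223/71.
Government outlay = subsidy × quantity = 14 × 33223/71 = 465122/71.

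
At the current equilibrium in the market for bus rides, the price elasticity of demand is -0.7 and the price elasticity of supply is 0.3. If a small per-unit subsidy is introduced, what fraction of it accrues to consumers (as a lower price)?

Consumer share = 0.3

For a small subsidy around the equilibrium, the benefit split depends on the relative slopes, which at a point are proportional to the elasticities.
Buyer share = εs/(εs + |εd|) = 0.3/(0.3 + 0.7) = 0.3; seller share = |εd|/(εs + |εd|) = 0.7.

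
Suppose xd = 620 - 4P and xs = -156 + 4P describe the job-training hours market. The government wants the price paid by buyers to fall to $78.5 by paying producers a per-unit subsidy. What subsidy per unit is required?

At a buyer price of 78.5, quantity demanded is 620 − 4·78.5 = 306.
Sellers supply 306 only when they receive Ps with -156 + 4·Ps = 306, i.e. Ps = 115.5.
s = Ps − Pb = 115.5 − 78.5 = 37.

Required subsidy s = $37 per unit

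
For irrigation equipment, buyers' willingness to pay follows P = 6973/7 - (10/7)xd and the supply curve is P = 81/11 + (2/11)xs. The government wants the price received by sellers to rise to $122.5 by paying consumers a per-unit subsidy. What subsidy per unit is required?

At a seller price of 122.5, quantity supplied is -40.5 + 5.5·122.5 = 633.25.
Buyers absorb 633.25 only when they pay Pb = 6973/7 − (10/7)·633.25 = 91.5.
s = Ps − Pb = 122.5 − 91.5 = 31.

Required subsidy s = $31 per unit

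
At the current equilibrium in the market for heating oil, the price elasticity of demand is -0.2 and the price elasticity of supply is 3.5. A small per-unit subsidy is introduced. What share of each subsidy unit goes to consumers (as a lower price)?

For a small subsidy around the equilibrium, the benefit split depends on the relative slopes, which at a point are proportional to the elasticities.
Buyer share = εs/(εs + |εd|) = 3.5/(3.5 + 0.2) = 35/37; seller share = |εd|/(εs + |εd|) = 2/37.

Consumer share = 35/37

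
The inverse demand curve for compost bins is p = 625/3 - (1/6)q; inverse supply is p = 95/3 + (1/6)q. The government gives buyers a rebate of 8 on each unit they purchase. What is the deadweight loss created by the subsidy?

Deadweight loss = 96

Pre-subsidy: 625/3 - (1/6)q = 95/3 + (1/6)q gives q* = 530 and p* = 120.
With the rebate, buyers effectively pay pb = ps − 8, where ps is the price sellers receive.
On the curves, pb = 625/3 - (1/6)q and ps = 95/3 + (1/6)q; the wedge ps − pb = 8 gives 95/3 + (1/6)q − (625/3 - (1/6)q) = 8, so q' = 554.
Then pb = 625/3 − (1/6)·554 = 116 and ps = 95/3 + (1/6)·554 = 124.
The subsidy expands output by 554 − 530 = 24 past the efficient level; on those units the gap between marginal cost and willingness to pay runs from 0 up to 8.
DWL = ½ × 8 × 24 = 96.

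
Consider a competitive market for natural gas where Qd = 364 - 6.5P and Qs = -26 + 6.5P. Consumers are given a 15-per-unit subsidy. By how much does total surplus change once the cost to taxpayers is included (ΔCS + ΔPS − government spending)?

Pre-subsidy: 364 - 6.5P = -26 + 6.5P gives P* = 30, Q* = 169.
With the rebate, buyers effectively pay Pb = Ps − 15, where Ps is the price sellers receive.
Demand in terms of Ps becomes Qd = 364 − 6.5(Ps − 15) = 461.5 - 6.5Ps. Setting this equal to supply: 461.5 - 6.5Ps = -26 + 6.5Ps, so Ps = 37.5.
Buyers pay Pb = 37.5 − 15 = 22.5; Q' = -26 + 6.5·37.5 = 217.75.
ΔCS = ½(169 + 217.75)(30 − 22.5) = 1450.3125; ΔPS = ½(169 + 217.75)(37.5 − 30) = 1450.3125.
Government spending = 15 × 217.75 = 3266.25.
Net change = 1450.3125 + 1450.3125 − 3266.25 = -365.625. The loss equals the DWL triangle ½·15·48.75.

Net change in total surplus = -365.625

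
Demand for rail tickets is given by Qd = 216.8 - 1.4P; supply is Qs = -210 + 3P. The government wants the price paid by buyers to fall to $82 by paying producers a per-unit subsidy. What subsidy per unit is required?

At a buyer price of 82, quantity demanded is 216.8 − 1.4·82 = 102.
Sellers supply 102 only when they receive Ps with -210 + 3·Ps = 102, i.e. Ps = 104.
s = Ps − Pb = 104 − 82 = 22.

Required subsidy s = $22 per unit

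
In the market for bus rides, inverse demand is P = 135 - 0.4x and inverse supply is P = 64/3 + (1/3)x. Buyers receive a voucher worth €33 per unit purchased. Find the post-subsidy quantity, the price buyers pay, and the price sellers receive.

Pre-subsidy: 135 - 0.4x = 64/3 + (1/3)x gives x* = 155 and P* = 73.
With the rebate, buyers effectively pay Pb = Ps − 33, where Ps is the price sellers receive.
On the curves, Pb = 135 - 0.4x and Ps = 64/3 + (1/3)x; the wedge Ps − Pb = 33 gives 64/3 + (1/3)x − (135 - 0.4x) = 33, so x' = 200.
Then Pb = 135 − 0.4·200 = 55 and Ps = 64/3 + (1/3)·200 = 88.

x' = 200; buyers pay €55; sellers receive €88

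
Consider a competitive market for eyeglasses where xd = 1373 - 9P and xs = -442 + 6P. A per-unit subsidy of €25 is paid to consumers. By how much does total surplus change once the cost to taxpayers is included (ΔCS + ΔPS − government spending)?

Pre-subsidy: 1373 - 9P = -442 + 6P gives P* = 121, x* = 284.
With the rebate, buyers effectively pay Pb = Ps − 25, where Ps is the price sellers receive.
Demand in terms of Ps becomes xd = 1373 − 9(Ps − 25) = 1598 - 9Ps. Setting this equal to supply: 1598 - 9Ps = -442 + 6Ps, so Ps = 136.
Buyers pay Pb = 136 − 25 = 111; x' = -442 + 6·136 = 374.
ΔCS = ½(284 + 374)(121 − 111) = 3290; ΔPS = ½(284 + 374)(136 − 121) = 4935.
Government spending = 25 × 374 = 9350.
Net change = 3290 + 4935 − 9350 = -1125. The loss equals the DWL triangle ½·25·90.

Net change in total surplus = -€1125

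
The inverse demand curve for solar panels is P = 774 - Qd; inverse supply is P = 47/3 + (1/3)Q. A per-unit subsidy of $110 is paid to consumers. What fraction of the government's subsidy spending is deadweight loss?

DWL / government spending = 33/521

Pre-subsidy: 774 - Q = 47/3 + (1/3)Q gives Q* = 568.75 and P* = 205.25.
With the rebate, buyers effectively pay Pb = Ps − 110, where Ps is the price sellers receive.
On the curves, Pb = 774 - Q and Ps = 47/3 + (1/3)Q; the wedge Ps − Pb = 110 gives 47/3 + (1/3)Q − (774 - Q) = 110, so Q' = 651.25.
Then Pb = 774 − 1·651.25 = 122.75 and Ps = 47/3 + (1/3)·651.25 = 232.75.
ΔCS = ½(568.75 + 651.25)(205.25 − 122.75) = 50325; ΔPS = ½(568.75 + 651.25)(232.75 − 205.25) = 16775.
Government spending = 110 × 651.25 = 71637.5.
DWL = ½ × 110 × (651.25 − 568.75) = 4537.5; fraction = 4537.5 / 71637.5 = 33/521.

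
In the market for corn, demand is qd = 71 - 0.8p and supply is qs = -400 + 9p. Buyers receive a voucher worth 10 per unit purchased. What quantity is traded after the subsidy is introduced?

q' = 1955/49

Pre-subsidy: 71 - 0.8p = -400 + 9p gives p* = 2355/49, q* = 1595/49.
With the rebate, buyers effectively pay pb = ps − 10, where ps is the price sellers receive.
Demand in terms of ps becomes qd = 71 − 0.8(ps − 10) = 79 - 0.8ps. Setting this equal to supply: 79 - 0.8ps = -400 + 9ps, so ps = 2395/49.
Buyers pay pb = 2395/49 − 10 = 1905/49; q' = -400 + 9·(2395/49) = 1955/49.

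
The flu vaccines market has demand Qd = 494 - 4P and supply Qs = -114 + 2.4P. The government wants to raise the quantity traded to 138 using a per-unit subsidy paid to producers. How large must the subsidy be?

Required subsidy s = 16 per unit

At Q = 138, invert demand for the buyer price: Pb = (494 − 138)/4 = 89; invert supply for the seller price: Ps = (138 − (-114))/2.4 = 105.
The subsidy must fill the gap: s = Ps − Pb = 105 − 89 = 16.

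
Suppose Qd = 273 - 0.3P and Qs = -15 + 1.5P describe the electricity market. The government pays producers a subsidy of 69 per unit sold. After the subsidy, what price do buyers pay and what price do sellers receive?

Buyers pay 102.5; sellers receive 171.5

Pre-subsidy: 273 - 0.3P = -15 + 1.5P gives P* = 160, Q* = 225.
With the subsidy, sellers receive Ps = Pb + 69 for each unit, where Pb is the price buyers pay.
Supply in terms of Pb becomes Qs = -15 + 1.5(Pb + 69) = 88.5 + 1.5Pb. Setting this equal to demand: 273 - 0.3Pb = 88.5 + 1.5Pb, so Pb = 102.5.
Sellers receive Ps = 102.5 + 69 = 171.5; Q' = 273 − 0.3·102.5 = 242.25.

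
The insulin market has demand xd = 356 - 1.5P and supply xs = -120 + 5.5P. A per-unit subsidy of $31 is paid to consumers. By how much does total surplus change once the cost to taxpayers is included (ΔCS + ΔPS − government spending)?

Pre-subsidy: 356 - 1.5P = -120 + 5.5P gives P* = 68, x* = 254.
With the rebate, buyers effectively pay Pb = Ps − 31, where Ps is the price sellers receive.
Demand in terms of Ps becomes xd = 356 − 1.5(Ps − 31) = 402.5 - 1.5Ps. Setting this equal to supply: 402.5 - 1.5Ps = -120 + 5.5Ps, so Ps = 1045/14.
Buyers pay Pb = 1045/14 − 31 = 611/14; x' = -120 + 5.5·(1045/14) = 8135/28.
ΔCS = ½(254 + 8135/28)(68 − 611/14) = 5199227/784; ΔPS = ½(254 + 8135/28)(1045/14 − 68) = 1417971/784.
Government spending = 31 × 8135/28 = 252185/28.
Net change = 5199227/784 + 1417971/784 − 252185/28 = -31713/56. The loss equals the DWL triangle ½·31·1023/28.

Net change in total surplus = -31713/56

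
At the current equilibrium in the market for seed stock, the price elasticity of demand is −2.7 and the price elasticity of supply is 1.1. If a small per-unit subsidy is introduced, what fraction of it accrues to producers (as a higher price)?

For a small subsidy around the equilibrium, the benefit split depends on the relative slopes, which at a point are proportional to the elasticities.
Buyer share = εs/(εs + |εd|) = 1.1/(1.1 + 2.7) = 11/38; seller share = |εd|/(εs + |εd|) = 27/38.
So producers capture 27/38 of the subsidy.

Producer share = 27/38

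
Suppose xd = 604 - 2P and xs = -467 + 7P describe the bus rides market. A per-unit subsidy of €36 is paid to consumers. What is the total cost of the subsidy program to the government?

Pre-subsidy: 604 - 2P = -467 + 7P gives P* = 119, x* = 366.
With the rebate, buyers effectively pay Pb = Ps − 36, where Ps is the price sellers receive.
Demand in terms of Ps becomes xd = 604 − 2(Ps − 36) = 676 - 2Ps. Setting this equal to supply: 676 - 2Ps = -467 + 7Ps, so Ps = 127.
Buyers pay Pb = 127 − 36 = 91; x' = -467 + 7·127 = 422.
Government outlay = subsidy × quantity = 36 × 422 = 15192.

Government cost = €15192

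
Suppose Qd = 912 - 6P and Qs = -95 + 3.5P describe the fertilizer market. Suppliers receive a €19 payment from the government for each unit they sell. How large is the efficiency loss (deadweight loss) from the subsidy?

Deadweight loss = €399

Pre-subsidy: 912 - 6P = -95 + 3.5P gives P* = 106, Q* = 276.
With the subsidy, sellers receive Ps = Pb + 19 for each unit, where Pb is the price buyers pay.
Supply in terms of Pb becomes Qs = -95 + 3.5(Pb + 19) = -28.5 + 3.5Pb. Setting this equal to demand: 912 - 6Pb = -28.5 + 3.5Pb, so Pb = 99.
Sellers receive Ps = 99 + 19 = 118; Q' = 912 − 6·99 = 318.
The subsidy expands output by 318 − 276 = 42 past the efficient level; on those units the gap between marginal cost and willingness to pay runs from 0 up to 19.
DWL = ½ × 19 × 42 = 399.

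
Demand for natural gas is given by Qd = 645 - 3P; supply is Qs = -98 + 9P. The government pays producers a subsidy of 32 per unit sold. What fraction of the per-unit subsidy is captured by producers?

Producer share = 0.25

Pre-subsidy: 645 - 3P = -98 + 9P gives P* = 743/12, Q* = 459.25.
With the subsidy, sellers receive Ps = Pb + 32 for each unit, where Pb is the price buyers pay.
Supply in terms of Pb becomes Qs = -98 + 9(Pb + 32) = 190 + 9Pb. Setting this equal to demand: 645 - 3Pb = 190 + 9Pb, so Pb = 455/12.
Sellers receive Ps = 455/12 + 32 = 839/12; Q' = 645 − 3·(455/12) = 531.25.
Buyers' price falls by P* − Pb = 743/12 − 455/12 = 24; sellers' price rises by Ps − P* = 839/12 − 743/12 = 8.
So producers capture 8/32 = 0.25 of each unit of subsidy.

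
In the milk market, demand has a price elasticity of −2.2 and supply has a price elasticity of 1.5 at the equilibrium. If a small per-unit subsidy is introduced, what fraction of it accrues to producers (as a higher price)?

For a small subsidy around the equilibrium, the benefit split depends on the relative slopes, which at a point are proportional to the elasticities.
Buyer share = εs/(εs + |εd|) = 1.5/(1.5 + 2.2) = 15/37; seller share = |εd|/(εs + |εd|) = 22/37.
So producers capture 22/37 of the subsidy.

Producer share = 22/37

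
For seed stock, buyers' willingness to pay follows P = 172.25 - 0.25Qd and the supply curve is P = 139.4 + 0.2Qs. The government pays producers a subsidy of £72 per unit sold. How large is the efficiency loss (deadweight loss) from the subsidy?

Pre-subsidy: 172.25 - 0.25Q = 139.4 + 0.2Q gives Q* = 73 and P* = 154.
With the subsidy, sellers receive Ps = Pb + 72 for each unit, where Pb is the price buyers pay.
On the curves, Pb = 172.25 - 0.25Q and Ps = 139.4 + 0.2Q; the wedge Ps − Pb = 72 gives 139.4 + 0.2Q − (172.25 - 0.25Q) = 72, so Q' = 233.
Then Pb = 172.25 − 0.25·233 = 114 and Ps = 139.4 + 0.2·233 = 186.
The subsidy expands output by 233 − 73 = 160 past the efficient level; on those units the gap between marginal cost and willingness to pay runs from 0 up to 72.
DWL = ½ × 72 × 160 = 5760.

Deadweight loss = £5760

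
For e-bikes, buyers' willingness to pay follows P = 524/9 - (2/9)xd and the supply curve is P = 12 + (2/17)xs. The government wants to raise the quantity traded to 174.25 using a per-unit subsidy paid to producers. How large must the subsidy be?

At x = 174.25, from the demand curve buyers pay Pb = 524/9 − (2/9)·174.25 = 19.5; from the supply curve sellers need Ps = 12 + (2/17)·174.25 = 32.5.
The subsidy must fill the gap: s = Ps − Pb = 32.5 − 19.5 = 13.

Required subsidy s = 13 per unit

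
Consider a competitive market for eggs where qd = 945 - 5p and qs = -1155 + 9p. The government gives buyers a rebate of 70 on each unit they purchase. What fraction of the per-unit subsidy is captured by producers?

Pre-subsidy: 945 - 5p = -1155 + 9p gives p* = 150, q* = 195.
With the rebate, buyers effectively pay pb = ps − 70, where ps is the price sellers receive.
Demand in terms of ps becomes qd = 945 − 5(ps − 70) = 1295 - 5ps. Setting this equal to supply: 1295 - 5ps = -1155 + 9ps, so ps = 175.
Buyers pay pb = 175 − 70 = 105; q' = -1155 + 9·175 = 420.
Buyers' price falls by p* − pb = 150 − 105 = 45; sellers' price rises by ps − p* = 175 − 150 = 25.
So producers capture 25/70 = 5/14 of each unit of subsidy.

Producer share = 5/14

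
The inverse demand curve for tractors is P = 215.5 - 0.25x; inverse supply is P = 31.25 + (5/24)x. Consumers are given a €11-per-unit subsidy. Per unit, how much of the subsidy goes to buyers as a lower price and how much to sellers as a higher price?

Buyers gain €6 per unit; sellers gain €5 per unit

Pre-subsidy: 215.5 - 0.25x = 31.25 + (5/24)x gives x* = 402 and P* = 115.
With the rebate, buyers effectively pay Pb = Ps − 11, where Ps is the price sellers receive.
On the curves, Pb = 215.5 - 0.25x and Ps = 31.25 + (5/24)x; the wedge Ps − Pb = 11 gives 31.25 + (5/24)x − (215.5 - 0.25x) = 11, so x' = 426.
Then Pb = 215.5 − 0.25·426 = 109 and Ps = 31.25 + (5/24)·426 = 120.
Buyers' price falls by P* − Pb = 115 − 109 = 6; sellers' price rises by Ps − P* = 120 − 115 = 5.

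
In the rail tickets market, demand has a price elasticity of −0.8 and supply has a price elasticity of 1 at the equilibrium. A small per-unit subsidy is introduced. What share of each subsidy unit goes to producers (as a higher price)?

Producer share = 4/9

For a small subsidy around the equilibrium, the benefit split depends on the relative slopes, which at a point are proportional to the elasticities.
Buyer share = εs/(εs + |εd|) = 1/(1 + 0.8) = 5/9; seller share = |εd|/(εs + |εd|) = 4/9.
So producers capture 4/9 of the subsidy.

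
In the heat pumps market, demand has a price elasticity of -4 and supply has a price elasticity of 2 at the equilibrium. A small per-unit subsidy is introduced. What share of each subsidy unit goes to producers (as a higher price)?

Producer share = 2/3

For a small subsidy around the equilibrium, the benefit split depends on the relative slopes, which at a point are proportional to the elasticities.
Buyer share = εs/(εs + |εd|) = 2/(2 + 4) = 1/3; seller share = |εd|/(εs + |εd|) = 2/3.
So producers capture 2/3 of the subsidy.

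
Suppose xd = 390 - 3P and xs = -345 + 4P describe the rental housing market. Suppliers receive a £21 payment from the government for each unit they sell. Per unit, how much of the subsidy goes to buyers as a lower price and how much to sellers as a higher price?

Pre-subsidy: 390 - 3P = -345 + 4P gives P* = 105, x* = 75.
With the subsidy, sellers receive Ps = Pb + 21 for each unit, where Pb is the price buyers pay.
Supply in terms of Pb becomes xs = -345 + 4(Pb + 21) = -261 + 4Pb. Setting this equal to demand: 390 - 3Pb = -261 + 4Pb, so Pb = 93.
Sellers receive Ps = 93 + 21 = 114; x' = 390 − 3·93 = 111.
Buyers' price falls by P* − Pb = 105 − 93 = 12; sellers' price rises by Ps − P* = 114 − 105 = 9.

Buyers gain £12 per unit; sellers gain £9 per unit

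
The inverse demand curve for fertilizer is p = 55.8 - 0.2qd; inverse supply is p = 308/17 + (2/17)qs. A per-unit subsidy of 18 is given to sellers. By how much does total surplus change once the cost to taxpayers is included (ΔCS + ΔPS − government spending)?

Pre-subsidy: 55.8 - 0.2q = 308/17 + (2/17)q gives q* = 3203/27 and p* = 866/27.
With the subsidy, sellers receive ps = pb + 18 for each unit, where pb is the price buyers pay.
On the curves, pb = 55.8 - 0.2q and ps = 308/17 + (2/17)q; the wedge ps − pb = 18 gives 308/17 + (2/17)q − (55.8 - 0.2q) = 18, so q' = 4733/27.
Then pb = 55.8 − 0.2·(4733/27) = 560/27 and ps = 308/17 + (2/17)·(4733/27) = 1046/27.
ΔCS = ½(3203/27 + 4733/27)(866/27 − 560/27) = 134912/81; ΔPS = ½(3203/27 + 4733/27)(1046/27 − 866/27) = 79360/81.
Government spending = 18 × 4733/27 = 9466/3.
Net change = 134912/81 + 79360/81 − 9466/3 = -510. The loss equals the DWL triangle ½·18·170/3.

Net change in total surplus = -510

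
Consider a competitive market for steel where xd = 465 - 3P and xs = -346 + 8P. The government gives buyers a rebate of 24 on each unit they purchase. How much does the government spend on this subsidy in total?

Pre-subsidy: 465 - 3P = -346 + 8P gives P* = 811/11, x* = 2682/11.
With the rebate, buyers effectively pay Pb = Ps − 24, where Ps is the price sellers receive.
Demand in terms of Ps becomes xd = 465 − 3(Ps − 24) = 537 - 3Ps. Setting this equal to supply: 537 - 3Ps = -346 + 8Ps, so Ps = 883/11.
Buyers pay Pb = 883/11 − 24 = 619/11; x' = -346 + 8·(883/11) = 3258/11.
Government outlay = subsidy × quantity = 24 × 3258/11 = 78192/11.

Government cost = 78192/11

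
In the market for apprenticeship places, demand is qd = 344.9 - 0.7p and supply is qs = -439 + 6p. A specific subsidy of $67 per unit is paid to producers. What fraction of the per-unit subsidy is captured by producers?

Producer share = 7/67

Pre-subsidy: 344.9 - 0.7p = -439 + 6p gives p* = 117, q* = 263.
With the subsidy, sellers receive ps = pb + 67 for each unit, where pb is the price buyers pay.
Supply in terms of pb becomes qs = -439 + 6(pb + 67) = -37 + 6pb. Setting this equal to demand: 344.9 - 0.7pb = -37 + 6pb, so pb = 57.
Sellers receive ps = 57 + 67 = 124; q' = 344.9 − 0.7·57 = 305.
Buyers' price falls by p* − pb = 117 − 57 = 60; sellers' price rises by ps − p* = 124 − 117 = 7.
So producers capture 7/67 = 7/67 of each unit of subsidy.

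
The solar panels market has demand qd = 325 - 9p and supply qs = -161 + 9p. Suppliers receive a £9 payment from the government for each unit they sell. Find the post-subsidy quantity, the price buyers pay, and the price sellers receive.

q' = 122.5; buyers pay £22.5; sellers receive £31.5

Pre-subsidy: 325 - 9p = -161 + 9p gives p* = 27, q* = 82.
With the subsidy, sellers receive ps = pb + 9 for each unit, where pb is the price buyers pay.
Supply in terms of pb becomes qs = -161 + 9(pb + 9) = -80 + 9pb. Setting this equal to demand: 325 - 9pb = -80 + 9pb, so pb = 22.5.
Sellers receive ps = 22.5 + 9 = 31.5; q' = 325 − 9·22.5 = 122.5.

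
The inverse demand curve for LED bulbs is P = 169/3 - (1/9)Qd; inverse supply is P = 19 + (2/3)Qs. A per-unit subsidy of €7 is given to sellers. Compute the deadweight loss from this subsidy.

Deadweight loss = €31.5

Pre-subsidy: 169/3 - (1/9)Q = 19 + (2/3)Q gives Q* = 48 and P* = 51.
With the subsidy, sellers receive Ps = Pb + 7 for each unit, where Pb is the price buyers pay.
On the curves, Pb = 169/3 - (1/9)Q and Ps = 19 + (2/3)Q; the wedge Ps − Pb = 7 gives 19 + (2/3)Q − (169/3 - (1/9)Q) = 7, so Q' = 57.
Then Pb = 169/3 − (1/9)·57 = 50 and Ps = 19 + (2/3)·57 = 57.
The subsidy expands output by 57 − 48 = 9 past the efficient level; on those units the gap between marginal cost and willingness to pay runs from 0 up to 7.
DWL = ½ × 7 × 9 = 31.5.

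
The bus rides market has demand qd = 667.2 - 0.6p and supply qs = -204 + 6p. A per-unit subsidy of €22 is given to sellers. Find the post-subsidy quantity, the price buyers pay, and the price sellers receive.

Pre-subsidy: 667.2 - 0.6p = -204 + 6p gives p* = 132, q* = 588.
With the subsidy, sellers receive ps = pb + 22 for each unit, where pb is the price buyers pay.
Supply in terms of pb becomes qs = -204 + 6(pb + 22) = -72 + 6pb. Setting this equal to demand: 667.2 - 0.6pb = -72 + 6pb, so pb = 112.
Sellers receive ps = 112 + 22 = 134; q' = 667.2 − 0.6·112 = 600.

q' = 600; buyers pay €112; sellers receive €134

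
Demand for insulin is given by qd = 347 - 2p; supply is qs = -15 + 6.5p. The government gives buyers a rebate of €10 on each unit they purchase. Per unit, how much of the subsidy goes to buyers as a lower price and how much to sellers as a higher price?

Pre-subsidy: 347 - 2p = -15 + 6.5p gives p* = 724/17, q* = 4451/17.
With the rebate, buyers effectively pay pb = ps − 10, where ps is the price sellers receive.
Demand in terms of ps becomes qd = 347 − 2(ps − 10) = 367 - 2ps. Setting this equal to supply: 367 - 2ps = -15 + 6.5ps, so ps = 764/17.
Buyers pay pb = 764/17 − 10 = 594/17; q' = -15 + 6.5·(764/17) = 4711/17.
Buyers' price falls by p* − pb = 724/17 − 594/17 = 130/17; sellers' price rises by ps − p* = 764/17 − 724/17 = 40/17.

Buyers gain 130/17 per unit; sellers gain 40/17 per unit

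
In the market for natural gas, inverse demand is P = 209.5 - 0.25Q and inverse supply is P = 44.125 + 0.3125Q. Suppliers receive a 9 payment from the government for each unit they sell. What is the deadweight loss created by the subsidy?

Deadweight loss = 72

Pre-subsidy: 209.5 - 0.25Q = 44.125 + 0.3125Q gives Q* = 294 and P* = 136.
With the subsidy, sellers receive Ps = Pb + 9 for each unit, where Pb is the price buyers pay.
On the curves, Pb = 209.5 - 0.25Q and Ps = 44.125 + 0.3125Q; the wedge Ps − Pb = 9 gives 44.125 + 0.3125Q − (209.5 - 0.25Q) = 9, so Q' = 310.
Then Pb = 209.5 − 0.25·310 = 132 and Ps = 44.125 + 0.3125·310 = 141.
The subsidy expands output by 310 − 294 = 16 past the efficient level; on those units the gap between marginal cost and willingness to pay runs from 0 up to 9.
DWL = ½ × 9 × 16 = 72.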